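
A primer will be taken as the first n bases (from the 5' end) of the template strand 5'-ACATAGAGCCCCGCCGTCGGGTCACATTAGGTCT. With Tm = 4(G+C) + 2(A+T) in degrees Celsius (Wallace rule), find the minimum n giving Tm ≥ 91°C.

First 28 bases: ACATAGAGCCCCGCCGTCGGGTCACATT → Tm = 90°C (< 91°C)
First 29 bases: ACATAGAGCCCCGCCGTCGGGTCACATTA → Tm = 92°C (≥ 91°C)
Each additional base adds 2°C (A/T) or 4°C (G/C), so Tm is non-decreasing in n; n = 29 is the first length to reach 91°C.

n = 29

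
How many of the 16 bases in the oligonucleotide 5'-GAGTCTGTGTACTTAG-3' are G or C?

Counting bases: A=3, C=2, G=5, T=6
Total G or C: 5 + 2 = 7

7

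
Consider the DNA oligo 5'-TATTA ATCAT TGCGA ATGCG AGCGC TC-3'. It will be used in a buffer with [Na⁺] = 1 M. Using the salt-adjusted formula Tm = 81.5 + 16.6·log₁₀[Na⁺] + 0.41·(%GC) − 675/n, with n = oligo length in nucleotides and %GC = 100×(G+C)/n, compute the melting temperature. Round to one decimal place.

Length n = 27. Base counts: T=8, C=6, G=6, A=7
G+C = 12, so %GC = 12/27 × 100 = 44.444%
Salt term: 16.6 × (0) = 0
GC term: 0.41 × 44.444 = 18.222; length term: −675/27 = −25
Tm = 81.5 + (0) + 18.222 − 25 = 74.722 → 74.7°C

74.7°C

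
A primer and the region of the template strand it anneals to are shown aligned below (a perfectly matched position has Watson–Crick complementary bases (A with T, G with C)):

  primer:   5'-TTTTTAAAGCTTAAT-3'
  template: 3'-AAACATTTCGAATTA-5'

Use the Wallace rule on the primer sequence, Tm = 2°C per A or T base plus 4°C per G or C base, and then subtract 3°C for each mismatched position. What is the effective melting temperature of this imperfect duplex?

Primer base counts: A=5, T=8, G=1, C=1 → A+T=13, G+C=2
Perfect-match Tm = 2(13) + 4(2) = 26 + 8 = 34°C
Mismatches (positions where the bases are not complementary): 1 (at position 4)
Effective Tm = 34 − 1×3 = 34 − 3 = 31°C

31°C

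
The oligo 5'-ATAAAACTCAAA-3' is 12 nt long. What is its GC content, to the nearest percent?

G=0, T=2, A=8, C=2
G+C = 0 + 2 = 2 out of 12 bases
%GC = 2/12 × 100 = 16.67% ≈ 17%

17%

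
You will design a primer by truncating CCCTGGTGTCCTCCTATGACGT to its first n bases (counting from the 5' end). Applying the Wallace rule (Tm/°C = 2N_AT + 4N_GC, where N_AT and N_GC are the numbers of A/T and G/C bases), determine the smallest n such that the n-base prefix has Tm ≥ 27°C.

First 7 bases: CCCTGGT → Tm = 24°C (< 27°C)
First 8 bases: CCCTGGTG → Tm = 28°C (≥ 27°C)
Each additional base adds 2°C (A/T) or 4°C (G/C), so Tm is non-decreasing in n; n = 8 is the first length to reach 27°C.

n = 8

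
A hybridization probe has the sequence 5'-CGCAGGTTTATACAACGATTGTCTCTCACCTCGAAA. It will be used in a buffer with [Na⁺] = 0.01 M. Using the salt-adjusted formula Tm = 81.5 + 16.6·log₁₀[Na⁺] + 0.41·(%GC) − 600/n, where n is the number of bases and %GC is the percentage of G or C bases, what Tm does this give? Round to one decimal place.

Length n = 36. Scanning the sequence gives T=10, G=6, A=10, C=10.
G+C = 16, so %GC = 16/36 × 100 = 44.444%
Salt term: 16.6 × (-2) = -33.2
GC term: 0.41 × 44.444 = 18.222; length term: −600/36 = −16.667
Tm = 81.5 + (-33.2) + 18.222 − 16.667 = 49.855 → 49.9°C

49.9°C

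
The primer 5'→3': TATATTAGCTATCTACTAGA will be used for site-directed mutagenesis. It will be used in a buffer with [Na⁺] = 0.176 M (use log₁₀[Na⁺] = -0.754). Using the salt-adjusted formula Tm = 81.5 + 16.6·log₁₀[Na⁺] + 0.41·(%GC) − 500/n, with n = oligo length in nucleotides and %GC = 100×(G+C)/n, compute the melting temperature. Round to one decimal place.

54.2°C

Length n = 20. Counting bases: G=2, T=8, C=3, A=7
G+C = 5, so %GC = 5/20 × 100 = 25%
Salt term: 16.6 × (-0.754) = -12.516
GC term: 0.41 × 25 = 10.25; length term: −500/20 = −25
Tm = 81.5 + (-12.516) + 10.25 − 25 = 54.234 → 54.2°C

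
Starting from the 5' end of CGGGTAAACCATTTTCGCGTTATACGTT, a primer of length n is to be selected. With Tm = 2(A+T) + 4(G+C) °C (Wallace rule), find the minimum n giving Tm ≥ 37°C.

First 12 bases: CGGGTAAACCAT → Tm = 36°C (< 37°C)
First 13 bases: CGGGTAAACCATT → Tm = 38°C (≥ 37°C)
Each additional base adds 2°C (A/T) or 4°C (G/C), so Tm is non-decreasing in n; n = 13 is the first length to reach 37°C.

n = 13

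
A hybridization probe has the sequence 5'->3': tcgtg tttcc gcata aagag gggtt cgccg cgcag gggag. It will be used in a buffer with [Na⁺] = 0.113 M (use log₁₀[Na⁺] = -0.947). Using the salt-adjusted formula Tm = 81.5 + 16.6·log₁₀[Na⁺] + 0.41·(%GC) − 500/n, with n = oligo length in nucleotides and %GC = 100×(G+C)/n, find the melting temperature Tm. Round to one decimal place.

Length n = 40. Base counts: T=8, A=7, C=9, G=16
G+C = 25, so %GC = 25/40 × 100 = 62.5%
Salt term: 16.6 × (-0.947) = -15.72
GC term: 0.41 × 62.5 = 25.625; length term: −500/40 = −12.5
Tm = 81.5 + (-15.72) + 25.625 − 12.5 = 78.905 → 78.9°C

78.9°C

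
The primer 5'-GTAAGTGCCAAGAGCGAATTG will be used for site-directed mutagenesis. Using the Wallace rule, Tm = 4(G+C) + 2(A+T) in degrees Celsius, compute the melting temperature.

Base counts: C=3, A=7, T=4, G=7
AT pairs contribute 11, GC pairs contribute 10.
Tm = 4·10 + 2·11 = 40 + 22 = 62°C

62°C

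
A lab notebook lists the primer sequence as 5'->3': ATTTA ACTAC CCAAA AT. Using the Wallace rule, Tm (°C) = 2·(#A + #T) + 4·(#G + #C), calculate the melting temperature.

42°C

Counting bases: G=0, T=5, A=8, C=4
So N_AT = 13 and N_GC = 4.
Tm = 2×13 + 4×4 = 42°C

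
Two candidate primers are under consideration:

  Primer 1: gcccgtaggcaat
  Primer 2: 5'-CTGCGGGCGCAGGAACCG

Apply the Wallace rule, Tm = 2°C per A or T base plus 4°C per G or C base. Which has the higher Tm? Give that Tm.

Primer 1: A+T=5, G+C=8 → Tm = 2(5)+4(8) = 42°C
Primer 2: A+T=4, G+C=14 → Tm = 2(4)+4(14) = 64°C
42°C vs 64°C → primer 2 is higher.

Primer 2, 64°C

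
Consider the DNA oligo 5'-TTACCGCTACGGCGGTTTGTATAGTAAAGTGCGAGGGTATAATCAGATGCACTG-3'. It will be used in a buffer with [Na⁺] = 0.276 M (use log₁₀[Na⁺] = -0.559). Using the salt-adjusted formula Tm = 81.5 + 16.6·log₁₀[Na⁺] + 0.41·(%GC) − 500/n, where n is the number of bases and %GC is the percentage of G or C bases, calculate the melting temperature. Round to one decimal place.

81.9°C

Length n = 54. Counting bases: G=16, A=14, T=15, C=9
G+C = 25, so %GC = 25/54 × 100 = 46.296%
Salt term: 16.6 × (-0.559) = -9.279
GC term: 0.41 × 46.296 = 18.981; length term: −500/54 = −9.259
Tm = 81.5 + (-9.279) + 18.981 − 9.259 = 81.943 → 81.9°C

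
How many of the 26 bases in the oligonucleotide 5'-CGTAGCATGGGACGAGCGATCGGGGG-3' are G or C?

Base counts: T=3, G=13, C=5, A=5
Total G or C: 13 + 5 = 18

18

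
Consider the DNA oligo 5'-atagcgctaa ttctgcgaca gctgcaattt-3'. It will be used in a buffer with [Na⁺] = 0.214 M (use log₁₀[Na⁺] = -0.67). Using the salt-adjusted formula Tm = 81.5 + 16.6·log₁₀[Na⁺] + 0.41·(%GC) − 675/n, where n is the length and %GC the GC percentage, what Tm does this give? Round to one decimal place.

Length n = 30. Base counts: C=7, A=8, T=9, G=6
G+C = 13, so %GC = 13/30 × 100 = 43.333%
Salt term: 16.6 × (-0.67) = -11.122
GC term: 0.41 × 43.333 = 17.767; length term: −675/30 = −22.5
Tm = 81.5 + (-11.122) + 17.767 − 22.5 = 65.645 → 65.6°C

65.6°C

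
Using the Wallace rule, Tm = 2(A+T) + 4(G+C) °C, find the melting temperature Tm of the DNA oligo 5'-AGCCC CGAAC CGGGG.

G=6, T=0, C=6, A=3
AT pairs contribute 3, GC pairs contribute 12.
Tm = 4·12 + 2·3 = 48 + 6 = 54°C

54°C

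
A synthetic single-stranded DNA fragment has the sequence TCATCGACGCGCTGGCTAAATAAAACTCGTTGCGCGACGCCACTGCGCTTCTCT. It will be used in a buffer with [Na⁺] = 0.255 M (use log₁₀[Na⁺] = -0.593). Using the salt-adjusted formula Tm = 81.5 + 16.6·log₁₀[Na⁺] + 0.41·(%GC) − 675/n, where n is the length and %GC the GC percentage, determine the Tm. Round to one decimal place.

81.9°C

Length n = 54. Scanning the sequence gives A=11, G=12, C=18, T=13.
G+C = 30, so %GC = 30/54 × 100 = 55.556%
Salt term: 16.6 × (-0.593) = -9.844
GC term: 0.41 × 55.556 = 22.778; length term: −675/54 = −12.5
Tm = 81.5 + (-9.844) + 22.778 − 12.5 = 81.934 → 81.9°C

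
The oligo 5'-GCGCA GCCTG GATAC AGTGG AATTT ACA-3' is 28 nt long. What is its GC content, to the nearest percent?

G=8, T=6, A=8, C=6
G+C = 8 + 6 = 14 out of 28 bases
%GC = 14/28 × 100 = 50% ≈ 50%

50%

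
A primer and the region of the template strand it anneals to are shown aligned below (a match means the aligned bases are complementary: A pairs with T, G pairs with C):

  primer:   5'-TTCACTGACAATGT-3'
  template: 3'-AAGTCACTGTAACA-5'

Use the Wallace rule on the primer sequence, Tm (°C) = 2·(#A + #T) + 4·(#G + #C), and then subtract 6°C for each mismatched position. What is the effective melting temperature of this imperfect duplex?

Primer base counts: A=4, T=5, G=2, C=3 → A+T=9, G+C=5
Perfect-match Tm = 2(9) + 4(5) = 18 + 20 = 38°C
Mismatches (positions where the bases are not complementary): 2 (at positions 5, 11)
Effective Tm = 38 − 2×6 = 38 − 12 = 26°C

26°C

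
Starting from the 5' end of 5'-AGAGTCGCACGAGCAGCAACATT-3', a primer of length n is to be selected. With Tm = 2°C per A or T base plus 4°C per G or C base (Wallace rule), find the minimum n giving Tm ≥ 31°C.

n = 10

First 9 bases: AGAGTCGCA → Tm = 28°C (< 31°C)
First 10 bases: AGAGTCGCAC → Tm = 32°C (≥ 31°C)
Each additional base adds 2°C (A/T) or 4°C (G/C), so Tm is non-decreasing in n; n = 10 is the first length to reach 31°C.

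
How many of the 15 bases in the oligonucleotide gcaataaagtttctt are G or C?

4

Counting bases: T=6, G=2, A=5, C=2
G+C = 2 + 2 = 4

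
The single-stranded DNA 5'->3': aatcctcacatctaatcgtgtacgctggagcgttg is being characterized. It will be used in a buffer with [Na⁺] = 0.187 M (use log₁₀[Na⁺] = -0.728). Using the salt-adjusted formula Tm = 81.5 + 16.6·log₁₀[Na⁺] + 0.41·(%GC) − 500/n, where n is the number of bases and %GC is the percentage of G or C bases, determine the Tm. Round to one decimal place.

75.0°C

Length n = 35. Scanning the sequence gives A=8, C=9, T=10, G=8.
G+C = 17, so %GC = 17/35 × 100 = 48.571%
Salt term: 16.6 × (-0.728) = -12.085
GC term: 0.41 × 48.571 = 19.914; length term: −500/35 = −14.286
Tm = 81.5 + (-12.085) + 19.914 − 14.286 = 75.043 → 75.0°C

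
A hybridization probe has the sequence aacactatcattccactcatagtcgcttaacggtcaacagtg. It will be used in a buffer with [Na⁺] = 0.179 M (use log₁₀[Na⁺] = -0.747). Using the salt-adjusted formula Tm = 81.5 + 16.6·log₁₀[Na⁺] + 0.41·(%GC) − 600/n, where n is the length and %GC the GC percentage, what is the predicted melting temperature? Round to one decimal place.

72.4°C

Length n = 42. Scanning the sequence gives T=11, C=12, A=13, G=6.
G+C = 18, so %GC = 18/42 × 100 = 42.857%
Salt term: 16.6 × (-0.747) = -12.4
GC term: 0.41 × 42.857 = 17.571; length term: −600/42 = −14.286
Tm = 81.5 + (-12.4) + 17.571 − 14.286 = 72.385 → 72.4°C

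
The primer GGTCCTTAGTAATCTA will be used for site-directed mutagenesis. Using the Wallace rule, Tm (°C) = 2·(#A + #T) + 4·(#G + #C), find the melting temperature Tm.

Scanning the sequence gives C=3, T=6, A=4, G=3.
So N_AT = 10 and N_GC = 6.
Tm = 2×10 + 4×6 = 44°C

44°C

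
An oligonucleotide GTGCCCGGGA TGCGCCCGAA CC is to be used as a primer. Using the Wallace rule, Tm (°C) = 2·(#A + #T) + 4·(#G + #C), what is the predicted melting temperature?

Scanning the sequence gives A=3, G=8, T=2, C=9.
AT pairs contribute 5, GC pairs contribute 17.
Tm = 2×5 + 4×17 = 78°C

78°C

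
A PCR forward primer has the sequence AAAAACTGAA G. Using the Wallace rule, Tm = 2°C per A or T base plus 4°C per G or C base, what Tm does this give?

Counting bases: T=1, C=1, G=2, A=7
A+T = 8, G+C = 3
Tm = 2(8) + 4(3) = 16 + 12 = 28°C

28°C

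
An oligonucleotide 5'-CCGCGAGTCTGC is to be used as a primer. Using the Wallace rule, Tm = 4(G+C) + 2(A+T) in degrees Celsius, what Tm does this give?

G=4, T=2, C=5, A=1
A+T = 3, G+C = 9
Tm = 2(3) + 4(9) = 6 + 36 = 42°C

42°C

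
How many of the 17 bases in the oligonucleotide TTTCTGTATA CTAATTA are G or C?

Base counts: C=2, T=9, G=1, A=5
G+C = 1 + 2 = 3

3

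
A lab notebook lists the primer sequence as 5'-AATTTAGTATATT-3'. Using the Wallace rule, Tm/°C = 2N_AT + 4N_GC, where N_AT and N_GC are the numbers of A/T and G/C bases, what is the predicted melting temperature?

A=5, C=0, G=1, T=7
A+T = 12, G+C = 1
Tm = 2×12 + 4×1 = 28°C

28°C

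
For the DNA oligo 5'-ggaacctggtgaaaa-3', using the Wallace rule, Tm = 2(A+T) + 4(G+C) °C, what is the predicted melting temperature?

44°C

Base counts: G=5, T=2, C=2, A=6
A+T = 8, G+C = 7
Tm = 2×8 + 4×7 = 44°C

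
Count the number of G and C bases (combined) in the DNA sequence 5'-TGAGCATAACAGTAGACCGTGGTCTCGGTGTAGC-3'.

18

Counting bases: C=7, T=8, G=11, A=8
Total G or C: 11 + 7 = 18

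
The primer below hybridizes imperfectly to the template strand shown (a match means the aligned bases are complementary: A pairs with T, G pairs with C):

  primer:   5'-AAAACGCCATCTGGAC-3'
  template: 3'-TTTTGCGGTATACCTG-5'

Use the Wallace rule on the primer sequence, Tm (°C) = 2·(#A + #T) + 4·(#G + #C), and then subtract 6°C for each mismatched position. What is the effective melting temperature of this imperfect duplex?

42°C

Primer base counts: A=6, T=2, G=3, C=5 → A+T=8, G+C=8
Perfect-match Tm = 2(8) + 4(8) = 16 + 32 = 48°C
Mismatches (positions where the bases are not complementary): 1 (at position 11)
Effective Tm = 48 − 1×6 = 48 − 6 = 42°C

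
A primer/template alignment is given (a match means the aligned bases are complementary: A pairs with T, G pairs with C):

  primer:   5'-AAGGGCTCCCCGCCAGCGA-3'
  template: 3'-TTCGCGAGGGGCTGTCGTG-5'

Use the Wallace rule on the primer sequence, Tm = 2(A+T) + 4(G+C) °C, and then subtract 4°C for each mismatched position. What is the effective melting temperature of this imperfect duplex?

Primer base counts: A=4, T=1, G=6, C=8 → A+T=5, G+C=14
Perfect-match Tm = 2(5) + 4(14) = 10 + 56 = 66°C
Mismatches (positions where the bases are not complementary): 4 (at positions 4, 13, 18, 19)
Effective Tm = 66 − 4×4 = 66 − 16 = 50°C

50°C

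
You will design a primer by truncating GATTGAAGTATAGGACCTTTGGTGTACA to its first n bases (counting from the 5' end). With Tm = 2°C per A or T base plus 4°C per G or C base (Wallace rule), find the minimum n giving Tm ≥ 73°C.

n = 27

First 26 bases: GATTGAAGTATAGGACCTTTGGTGTA → Tm = 72°C (< 73°C)
First 27 bases: GATTGAAGTATAGGACCTTTGGTGTAC → Tm = 76°C (≥ 73°C)
Each additional base adds 2°C (A/T) or 4°C (G/C), so Tm is non-decreasing in n; n = 27 is the first length to reach 73°C.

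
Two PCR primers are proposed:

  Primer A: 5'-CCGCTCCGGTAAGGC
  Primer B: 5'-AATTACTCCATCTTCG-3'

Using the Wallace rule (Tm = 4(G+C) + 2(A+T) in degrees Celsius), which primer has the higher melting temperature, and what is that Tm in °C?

Primer A, 52°C

Primer A: A+T=4, G+C=11 → Tm = 2(4)+4(11) = 52°C
Primer B: A+T=10, G+C=6 → Tm = 2(10)+4(6) = 44°C
52°C vs 44°C → primer A is higher.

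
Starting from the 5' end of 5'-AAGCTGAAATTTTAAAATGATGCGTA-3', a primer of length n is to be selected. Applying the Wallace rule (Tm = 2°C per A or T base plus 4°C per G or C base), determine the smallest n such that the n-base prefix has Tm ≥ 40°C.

n = 17

First 16 bases: AAGCTGAAATTTTAAA → Tm = 38°C (< 40°C)
First 17 bases: AAGCTGAAATTTTAAAA → Tm = 40°C (≥ 40°C)
Each additional base adds 2°C (A/T) or 4°C (G/C), so Tm is non-decreasing in n; n = 17 is the first length to reach 40°C.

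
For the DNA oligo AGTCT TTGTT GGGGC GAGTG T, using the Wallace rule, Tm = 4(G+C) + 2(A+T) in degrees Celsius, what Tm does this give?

64°C

Base counts: G=9, T=8, A=2, C=2
AT pairs contribute 10, GC pairs contribute 11.
Tm = 2(10) + 4(11) = 20 + 44 = 64°C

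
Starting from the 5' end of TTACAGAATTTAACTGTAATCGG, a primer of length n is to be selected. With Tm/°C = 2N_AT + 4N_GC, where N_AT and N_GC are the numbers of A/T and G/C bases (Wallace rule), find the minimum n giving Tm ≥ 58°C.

n = 23

First 22 bases: TTACAGAATTTAACTGTAATCG → Tm = 56°C (< 58°C)
First 23 bases: TTACAGAATTTAACTGTAATCGG → Tm = 60°C (≥ 58°C)
Each additional base adds 2°C (A/T) or 4°C (G/C), so Tm is non-decreasing in n; n = 23 is the first length to reach 58°C.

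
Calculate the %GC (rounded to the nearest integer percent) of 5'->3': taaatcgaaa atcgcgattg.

T=5, C=3, A=8, G=4
G+C = 4 + 3 = 7 out of 20 bases
%GC = 7/20 × 100 = 35% ≈ 35%

35%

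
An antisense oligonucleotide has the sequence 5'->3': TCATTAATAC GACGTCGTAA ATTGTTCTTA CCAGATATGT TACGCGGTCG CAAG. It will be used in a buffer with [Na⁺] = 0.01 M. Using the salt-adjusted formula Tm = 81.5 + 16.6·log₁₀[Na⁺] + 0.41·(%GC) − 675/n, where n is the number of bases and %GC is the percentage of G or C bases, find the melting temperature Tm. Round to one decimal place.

52.5°C

Length n = 54. T=17, A=15, G=11, C=11
G+C = 22, so %GC = 22/54 × 100 = 40.741%
Salt term: 16.6 × (-2) = -33.2
GC term: 0.41 × 40.741 = 16.704; length term: −675/54 = −12.5
Tm = 81.5 + (-33.2) + 16.704 − 12.5 = 52.504 → 52.5°C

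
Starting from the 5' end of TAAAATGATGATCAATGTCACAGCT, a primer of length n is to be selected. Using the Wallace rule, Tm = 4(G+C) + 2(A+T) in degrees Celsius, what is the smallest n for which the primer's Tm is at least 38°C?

First 15 bases: TAAAATGATGATCAA → Tm = 36°C (< 38°C)
First 16 bases: TAAAATGATGATCAAT → Tm = 38°C (≥ 38°C)
Each additional base adds 2°C (A/T) or 4°C (G/C), so Tm is non-decreasing in n; n = 16 is the first length to reach 38°C.

n = 16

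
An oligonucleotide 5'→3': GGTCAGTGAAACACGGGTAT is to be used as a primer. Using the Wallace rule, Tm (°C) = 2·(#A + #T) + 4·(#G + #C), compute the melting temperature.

60°C

Scanning the sequence gives T=4, C=3, A=6, G=7.
AT pairs contribute 10, GC pairs contribute 10.
Tm = 2(10) + 4(10) = 20 + 40 = 60°C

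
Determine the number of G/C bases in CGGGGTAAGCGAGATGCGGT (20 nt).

Base counts: T=3, G=10, A=4, C=3
Total G or C: 10 + 3 = 13

13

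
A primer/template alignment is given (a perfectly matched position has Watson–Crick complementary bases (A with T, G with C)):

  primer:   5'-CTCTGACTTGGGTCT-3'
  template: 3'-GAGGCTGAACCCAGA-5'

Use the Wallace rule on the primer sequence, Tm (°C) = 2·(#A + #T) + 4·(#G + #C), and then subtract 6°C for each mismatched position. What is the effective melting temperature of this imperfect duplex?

Primer base counts: A=1, T=6, G=4, C=4 → A+T=7, G+C=8
Perfect-match Tm = 2(7) + 4(8) = 14 + 32 = 46°C
Mismatches (positions where the bases are not complementary): 1 (at position 4)
Effective Tm = 46 − 1×6 = 46 − 6 = 40°C

40°C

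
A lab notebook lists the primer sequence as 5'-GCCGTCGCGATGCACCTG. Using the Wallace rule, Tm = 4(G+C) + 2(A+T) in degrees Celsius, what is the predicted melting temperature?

Scanning the sequence gives A=2, T=3, C=7, G=6.
A+T = 5, G+C = 13
Tm = 2(5) + 4(13) = 10 + 52 = 62°C

62°C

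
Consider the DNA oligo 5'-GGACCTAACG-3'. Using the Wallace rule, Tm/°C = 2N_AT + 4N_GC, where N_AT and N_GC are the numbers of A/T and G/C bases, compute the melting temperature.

Base counts: A=3, C=3, T=1, G=3
AT pairs contribute 4, GC pairs contribute 6.
Tm = 2(4) + 4(6) = 8 + 24 = 32°C

32°C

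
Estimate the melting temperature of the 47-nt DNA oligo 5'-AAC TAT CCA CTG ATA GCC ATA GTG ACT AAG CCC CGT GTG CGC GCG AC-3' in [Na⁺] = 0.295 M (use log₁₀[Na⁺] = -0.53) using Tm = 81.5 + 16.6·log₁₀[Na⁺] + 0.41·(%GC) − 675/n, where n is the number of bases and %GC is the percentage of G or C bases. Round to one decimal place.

Length n = 47. Scanning the sequence gives A=12, G=11, T=9, C=15.
G+C = 26, so %GC = 26/47 × 100 = 55.319%
Salt term: 16.6 × (-0.53) = -8.798
GC term: 0.41 × 55.319 = 22.681; length term: −675/47 = −14.362
Tm = 81.5 + (-8.798) + 22.681 − 14.362 = 81.021 → 81.0°C

81.0°C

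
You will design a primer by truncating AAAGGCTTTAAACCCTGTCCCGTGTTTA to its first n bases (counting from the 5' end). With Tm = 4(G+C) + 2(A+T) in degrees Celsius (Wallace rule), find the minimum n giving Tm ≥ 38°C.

n = 14

First 13 bases: AAAGGCTTTAAAC → Tm = 34°C (< 38°C)
First 14 bases: AAAGGCTTTAAACC → Tm = 38°C (≥ 38°C)
Since every base adds ≥2°C, Tm only increases with n, so the threshold is first crossed at n = 14.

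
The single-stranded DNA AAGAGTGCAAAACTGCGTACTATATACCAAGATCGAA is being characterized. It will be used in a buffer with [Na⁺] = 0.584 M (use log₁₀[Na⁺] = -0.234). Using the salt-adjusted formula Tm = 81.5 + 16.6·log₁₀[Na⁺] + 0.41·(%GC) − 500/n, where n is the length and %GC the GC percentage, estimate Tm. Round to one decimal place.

Length n = 37. Scanning the sequence gives A=16, T=7, C=7, G=7.
G+C = 14, so %GC = 14/37 × 100 = 37.838%
Salt term: 16.6 × (-0.234) = -3.884
GC term: 0.41 × 37.838 = 15.514; length term: −500/37 = −13.514
Tm = 81.5 + (-3.884) + 15.514 − 13.514 = 79.616 → 79.6°C

79.6°C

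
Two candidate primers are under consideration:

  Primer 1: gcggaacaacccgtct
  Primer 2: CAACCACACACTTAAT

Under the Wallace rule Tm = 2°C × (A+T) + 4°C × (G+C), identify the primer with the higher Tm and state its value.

Primer 1, 52°C

Primer 1: A+T=6, G+C=10 → Tm = 2(6)+4(10) = 52°C
Primer 2: A+T=10, G+C=6 → Tm = 2(10)+4(6) = 44°C
52°C vs 44°C → primer 1 is higher.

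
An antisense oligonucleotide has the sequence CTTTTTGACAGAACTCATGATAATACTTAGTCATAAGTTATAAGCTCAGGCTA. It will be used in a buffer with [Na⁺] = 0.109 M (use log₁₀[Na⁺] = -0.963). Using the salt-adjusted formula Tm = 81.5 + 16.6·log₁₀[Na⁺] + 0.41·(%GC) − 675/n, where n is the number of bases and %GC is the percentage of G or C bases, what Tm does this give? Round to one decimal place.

65.9°C

Length n = 53. Base counts: C=9, A=18, G=8, T=18
G+C = 17, so %GC = 17/53 × 100 = 32.075%
Salt term: 16.6 × (-0.963) = -15.986
GC term: 0.41 × 32.075 = 13.151; length term: −675/53 = −12.736
Tm = 81.5 + (-15.986) + 13.151 − 12.736 = 65.929 → 65.9°C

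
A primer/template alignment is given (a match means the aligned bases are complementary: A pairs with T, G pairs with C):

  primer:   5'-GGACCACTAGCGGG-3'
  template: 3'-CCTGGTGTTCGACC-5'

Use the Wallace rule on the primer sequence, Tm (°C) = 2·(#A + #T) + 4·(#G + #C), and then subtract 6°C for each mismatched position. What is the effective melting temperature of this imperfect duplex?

36°C

Primer base counts: A=3, T=1, G=6, C=4 → A+T=4, G+C=10
Perfect-match Tm = 2(4) + 4(10) = 8 + 40 = 48°C
Mismatches (positions where the bases are not complementary): 2 (at positions 8, 12)
Effective Tm = 48 − 2×6 = 48 − 12 = 36°C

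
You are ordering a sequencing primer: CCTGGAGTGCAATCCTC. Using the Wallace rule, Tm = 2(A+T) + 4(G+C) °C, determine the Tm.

Counting bases: A=3, T=4, C=6, G=4
So N_AT = 7 and N_GC = 10.
Tm = 4·10 + 2·7 = 40 + 14 = 54°C

54°C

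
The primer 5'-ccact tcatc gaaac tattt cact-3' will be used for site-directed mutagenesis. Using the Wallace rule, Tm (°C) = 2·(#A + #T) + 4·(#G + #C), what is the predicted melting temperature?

66°C

Scanning the sequence gives C=8, T=8, G=1, A=7.
AT pairs contribute 15, GC pairs contribute 9.
Tm = 4·9 + 2·15 = 36 + 30 = 66°C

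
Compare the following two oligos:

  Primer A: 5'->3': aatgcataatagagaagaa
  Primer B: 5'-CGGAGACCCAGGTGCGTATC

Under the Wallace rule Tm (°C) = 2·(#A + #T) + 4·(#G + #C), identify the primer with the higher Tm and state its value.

Primer A: A+T=14, G+C=5 → Tm = 2(14)+4(5) = 48°C
Primer B: A+T=7, G+C=13 → Tm = 2(7)+4(13) = 66°C
48°C vs 66°C → primer B is higher.

Primer B, 66°C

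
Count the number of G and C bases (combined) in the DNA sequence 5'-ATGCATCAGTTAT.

4

Counting bases: G=2, A=4, C=2, T=5
G+C = 2 + 2 = 4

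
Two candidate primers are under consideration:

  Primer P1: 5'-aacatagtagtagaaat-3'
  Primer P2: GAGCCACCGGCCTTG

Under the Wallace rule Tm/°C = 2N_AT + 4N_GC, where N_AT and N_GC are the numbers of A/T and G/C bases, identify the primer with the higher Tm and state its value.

Primer P1: A+T=13, G+C=4 → Tm = 2(13)+4(4) = 42°C
Primer P2: A+T=4, G+C=11 → Tm = 2(4)+4(11) = 52°C
42°C vs 52°C → primer P2 is higher.

Primer P2, 52°C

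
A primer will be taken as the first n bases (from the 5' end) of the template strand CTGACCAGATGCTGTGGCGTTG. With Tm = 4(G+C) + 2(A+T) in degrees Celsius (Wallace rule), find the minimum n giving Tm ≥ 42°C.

n = 14

First 13 bases: CTGACCAGATGCT → Tm = 40°C (< 42°C)
First 14 bases: CTGACCAGATGCTG → Tm = 44°C (≥ 42°C)
Since every base adds ≥2°C, Tm only increases with n, so the threshold is first crossed at n = 14.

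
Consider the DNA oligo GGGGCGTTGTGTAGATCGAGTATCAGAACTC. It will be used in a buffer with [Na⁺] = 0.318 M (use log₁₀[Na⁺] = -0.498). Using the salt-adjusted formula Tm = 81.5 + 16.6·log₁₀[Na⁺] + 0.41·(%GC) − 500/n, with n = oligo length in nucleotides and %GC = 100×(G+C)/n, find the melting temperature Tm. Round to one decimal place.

78.3°C

Length n = 31. Scanning the sequence gives A=7, T=8, C=5, G=11.
G+C = 16, so %GC = 16/31 × 100 = 51.613%
Salt term: 16.6 × (-0.498) = -8.267
GC term: 0.41 × 51.613 = 21.161; length term: −500/31 = −16.129
Tm = 81.5 + (-8.267) + 21.161 − 16.129 = 78.265 → 78.3°C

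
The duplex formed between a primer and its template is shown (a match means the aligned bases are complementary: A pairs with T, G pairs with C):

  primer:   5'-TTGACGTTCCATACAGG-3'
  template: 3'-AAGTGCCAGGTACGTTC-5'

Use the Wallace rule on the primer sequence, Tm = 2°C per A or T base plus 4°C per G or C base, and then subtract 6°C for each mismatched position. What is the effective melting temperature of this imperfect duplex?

Primer base counts: A=4, T=5, G=4, C=4 → A+T=9, G+C=8
Perfect-match Tm = 2(9) + 4(8) = 18 + 32 = 50°C
Mismatches (positions where the bases are not complementary): 4 (at positions 3, 7, 13, 16)
Effective Tm = 50 − 4×6 = 50 − 24 = 26°C

26°C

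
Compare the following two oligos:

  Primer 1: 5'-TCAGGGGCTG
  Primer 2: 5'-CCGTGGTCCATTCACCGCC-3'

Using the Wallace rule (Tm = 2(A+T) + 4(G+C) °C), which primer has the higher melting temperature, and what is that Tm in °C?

Primer 1: A+T=3, G+C=7 → Tm = 2(3)+4(7) = 34°C
Primer 2: A+T=6, G+C=13 → Tm = 2(6)+4(13) = 64°C
34°C vs 64°C → primer 2 is higher.

Primer 2, 64°C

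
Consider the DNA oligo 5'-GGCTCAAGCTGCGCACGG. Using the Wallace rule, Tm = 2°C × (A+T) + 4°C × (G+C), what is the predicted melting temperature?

Base counts: T=2, G=7, C=6, A=3
AT pairs contribute 5, GC pairs contribute 13.
Tm = 2×5 + 4×13 = 62°C

62°C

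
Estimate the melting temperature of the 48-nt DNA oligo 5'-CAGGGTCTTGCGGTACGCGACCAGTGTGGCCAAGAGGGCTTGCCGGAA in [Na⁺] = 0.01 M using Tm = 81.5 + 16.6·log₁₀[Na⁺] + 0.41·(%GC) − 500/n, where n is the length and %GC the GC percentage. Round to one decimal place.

Length n = 48. Counting bases: G=19, A=9, T=8, C=12
G+C = 31, so %GC = 31/48 × 100 = 64.583%
Salt term: 16.6 × (-2) = -33.2
GC term: 0.41 × 64.583 = 26.479; length term: −500/48 = −10.417
Tm = 81.5 + (-33.2) + 26.479 − 10.417 = 64.362 → 64.4°C

64.4°C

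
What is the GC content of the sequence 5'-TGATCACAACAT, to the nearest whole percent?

33%

Scanning the sequence gives C=3, A=5, T=3, G=1.
G+C = 1 + 3 = 4 out of 12 bases
%GC = 4/12 × 100 = 33.33% ≈ 33%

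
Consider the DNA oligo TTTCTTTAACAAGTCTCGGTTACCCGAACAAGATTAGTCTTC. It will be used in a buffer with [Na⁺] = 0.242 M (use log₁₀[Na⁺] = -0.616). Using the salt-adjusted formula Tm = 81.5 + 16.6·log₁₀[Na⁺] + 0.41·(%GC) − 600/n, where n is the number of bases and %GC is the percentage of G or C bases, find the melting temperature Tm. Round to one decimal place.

72.6°C

Length n = 42. Scanning the sequence gives T=15, G=6, C=10, A=11.
G+C = 16, so %GC = 16/42 × 100 = 38.095%
Salt term: 16.6 × (-0.616) = -10.226
GC term: 0.41 × 38.095 = 15.619; length term: −600/42 = −14.286
Tm = 81.5 + (-10.226) + 15.619 − 14.286 = 72.607 → 72.6°C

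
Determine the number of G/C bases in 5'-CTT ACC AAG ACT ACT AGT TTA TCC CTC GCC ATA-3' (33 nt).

14

A=9, T=10, C=11, G=3
G+C = 3 + 11 = 14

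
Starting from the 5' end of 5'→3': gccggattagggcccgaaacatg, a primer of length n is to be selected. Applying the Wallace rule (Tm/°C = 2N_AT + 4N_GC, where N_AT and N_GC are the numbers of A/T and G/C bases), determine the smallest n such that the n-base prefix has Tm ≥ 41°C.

n = 13

First 12 bases: GCCGGATTAGGG → Tm = 40°C (< 41°C)
First 13 bases: GCCGGATTAGGGC → Tm = 44°C (≥ 41°C)
Each additional base adds 2°C (A/T) or 4°C (G/C), so Tm is non-decreasing in n; n = 13 is the first length to reach 41°C.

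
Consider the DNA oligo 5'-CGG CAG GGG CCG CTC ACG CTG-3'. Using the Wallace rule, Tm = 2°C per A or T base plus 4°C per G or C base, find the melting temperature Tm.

76°C

Scanning the sequence gives A=2, T=2, G=9, C=8.
AT pairs contribute 4, GC pairs contribute 17.
Tm = 2×4 + 4×17 = 76°C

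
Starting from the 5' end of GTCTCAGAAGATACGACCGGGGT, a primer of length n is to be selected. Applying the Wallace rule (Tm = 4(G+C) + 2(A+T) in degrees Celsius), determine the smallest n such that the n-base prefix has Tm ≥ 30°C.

First 9 bases: GTCTCAGAA → Tm = 26°C (< 30°C)
First 10 bases: GTCTCAGAAG → Tm = 30°C (≥ 30°C)
Each additional base adds 2°C (A/T) or 4°C (G/C), so Tm is non-decreasing in n; n = 10 is the first length to reach 30°C.

n = 10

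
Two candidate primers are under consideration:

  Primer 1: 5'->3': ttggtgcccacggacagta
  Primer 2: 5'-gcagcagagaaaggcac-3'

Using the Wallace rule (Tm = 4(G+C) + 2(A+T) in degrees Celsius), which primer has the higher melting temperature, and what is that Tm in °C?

Primer 1: A+T=8, G+C=11 → Tm = 2(8)+4(11) = 60°C
Primer 2: A+T=7, G+C=10 → Tm = 2(7)+4(10) = 54°C
60°C vs 54°C → primer 1 is higher.

Primer 1, 60°C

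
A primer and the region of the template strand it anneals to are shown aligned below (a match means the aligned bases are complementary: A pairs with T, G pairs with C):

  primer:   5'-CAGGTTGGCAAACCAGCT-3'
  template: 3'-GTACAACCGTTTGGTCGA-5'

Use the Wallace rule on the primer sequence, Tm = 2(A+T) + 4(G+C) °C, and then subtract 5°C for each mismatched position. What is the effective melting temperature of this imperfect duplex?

Primer base counts: A=5, T=3, G=5, C=5 → A+T=8, G+C=10
Perfect-match Tm = 2(8) + 4(10) = 16 + 40 = 56°C
Mismatches (positions where the bases are not complementary): 1 (at position 3)
Effective Tm = 56 − 1×5 = 56 − 5 = 51°C

51°C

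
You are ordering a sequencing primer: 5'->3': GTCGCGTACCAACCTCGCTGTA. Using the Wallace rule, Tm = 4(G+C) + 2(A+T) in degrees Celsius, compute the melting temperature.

Scanning the sequence gives A=4, G=5, T=5, C=8.
A+T = 9, G+C = 13
Tm = 2(9) + 4(13) = 18 + 52 = 70°C

70°C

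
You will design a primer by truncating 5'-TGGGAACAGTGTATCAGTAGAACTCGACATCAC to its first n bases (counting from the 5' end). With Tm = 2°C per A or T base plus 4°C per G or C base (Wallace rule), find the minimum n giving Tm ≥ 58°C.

First 19 bases: TGGGAACAGTGTATCAGTA → Tm = 54°C (< 58°C)
First 20 bases: TGGGAACAGTGTATCAGTAG → Tm = 58°C (≥ 58°C)
Since every base adds ≥2°C, Tm only increases with n, so the threshold is first crossed at n = 20.

n = 20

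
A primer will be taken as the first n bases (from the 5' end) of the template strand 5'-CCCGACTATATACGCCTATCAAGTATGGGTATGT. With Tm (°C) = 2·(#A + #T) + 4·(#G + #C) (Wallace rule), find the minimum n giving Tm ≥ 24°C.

n = 7

First 6 bases: CCCGAC → Tm = 22°C (< 24°C)
First 7 bases: CCCGACT → Tm = 24°C (≥ 24°C)
Each additional base adds 2°C (A/T) or 4°C (G/C), so Tm is non-decreasing in n; n = 7 is the first length to reach 24°C.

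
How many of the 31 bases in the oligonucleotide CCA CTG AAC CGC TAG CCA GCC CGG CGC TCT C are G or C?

Base counts: G=7, A=5, C=15, T=4
Total G or C: 7 + 15 = 22

22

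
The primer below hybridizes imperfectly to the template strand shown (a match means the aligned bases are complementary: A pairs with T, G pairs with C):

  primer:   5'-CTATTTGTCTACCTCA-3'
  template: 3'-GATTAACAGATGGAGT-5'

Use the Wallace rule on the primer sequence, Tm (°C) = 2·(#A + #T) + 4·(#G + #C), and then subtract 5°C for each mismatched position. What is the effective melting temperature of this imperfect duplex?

39°C

Primer base counts: A=3, T=7, G=1, C=5 → A+T=10, G+C=6
Perfect-match Tm = 2(10) + 4(6) = 20 + 24 = 44°C
Mismatches (positions where the bases are not complementary): 1 (at position 4)
Effective Tm = 44 − 1×5 = 44 − 5 = 39°C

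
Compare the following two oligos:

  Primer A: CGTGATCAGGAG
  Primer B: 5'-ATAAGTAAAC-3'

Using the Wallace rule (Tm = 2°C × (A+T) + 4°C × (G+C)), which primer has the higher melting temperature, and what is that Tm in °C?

Primer A: A+T=5, G+C=7 → Tm = 2(5)+4(7) = 38°C
Primer B: A+T=8, G+C=2 → Tm = 2(8)+4(2) = 24°C
38°C vs 24°C → primer A is higher.

Primer A, 38°C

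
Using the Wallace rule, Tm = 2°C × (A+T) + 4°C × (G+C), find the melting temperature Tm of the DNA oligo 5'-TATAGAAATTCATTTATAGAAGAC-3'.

Counting bases: T=8, C=2, G=3, A=11
So N_AT = 19 and N_GC = 5.
Tm = 2(19) + 4(5) = 38 + 20 = 58°C

58°C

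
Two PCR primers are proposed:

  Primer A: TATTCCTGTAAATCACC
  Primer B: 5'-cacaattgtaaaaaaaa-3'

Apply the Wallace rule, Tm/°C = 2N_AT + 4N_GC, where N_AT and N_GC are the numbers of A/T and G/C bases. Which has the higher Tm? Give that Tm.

Primer A: A+T=11, G+C=6 → Tm = 2(11)+4(6) = 46°C
Primer B: A+T=14, G+C=3 → Tm = 2(14)+4(3) = 40°C
46°C vs 40°C → primer A is higher.

Primer A, 46°C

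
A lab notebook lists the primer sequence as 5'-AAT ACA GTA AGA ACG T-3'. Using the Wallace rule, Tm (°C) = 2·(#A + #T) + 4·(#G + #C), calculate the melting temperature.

Counting bases: A=8, T=3, C=2, G=3
So N_AT = 11 and N_GC = 5.
Tm = 4·5 + 2·11 = 20 + 22 = 42°C

42°C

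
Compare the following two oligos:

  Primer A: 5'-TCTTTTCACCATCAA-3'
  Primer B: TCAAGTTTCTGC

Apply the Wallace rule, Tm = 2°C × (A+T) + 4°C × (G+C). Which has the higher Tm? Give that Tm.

Primer A, 40°C

Primer A: A+T=10, G+C=5 → Tm = 2(10)+4(5) = 40°C
Primer B: A+T=7, G+C=5 → Tm = 2(7)+4(5) = 34°C
40°C vs 34°C → primer A is higher.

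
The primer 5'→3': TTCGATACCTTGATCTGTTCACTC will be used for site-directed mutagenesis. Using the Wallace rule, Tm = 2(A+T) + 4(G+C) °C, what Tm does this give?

68°C

Base counts: T=10, G=3, C=7, A=4
A+T = 14, G+C = 10
Tm = 4·10 + 2·14 = 40 + 28 = 68°C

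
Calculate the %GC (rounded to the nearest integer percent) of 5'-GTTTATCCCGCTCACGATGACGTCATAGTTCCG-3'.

Scanning the sequence gives G=7, C=10, A=6, T=10.
G+C = 7 + 10 = 17 out of 33 bases
%GC = 17/33 × 100 = 51.52% ≈ 52%

52%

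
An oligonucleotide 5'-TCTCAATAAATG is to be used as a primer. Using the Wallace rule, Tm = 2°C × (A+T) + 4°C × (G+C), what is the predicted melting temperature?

Scanning the sequence gives G=1, T=4, C=2, A=5.
AT pairs contribute 9, GC pairs contribute 3.
Tm = 2(9) + 4(3) = 18 + 12 = 30°C

30°C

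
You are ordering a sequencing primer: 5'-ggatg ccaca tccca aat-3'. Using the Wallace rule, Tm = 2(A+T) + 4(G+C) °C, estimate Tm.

54°C

Scanning the sequence gives C=6, G=3, T=3, A=6.
AT pairs contribute 9, GC pairs contribute 9.
Tm = 2(9) + 4(9) = 18 + 36 = 54°C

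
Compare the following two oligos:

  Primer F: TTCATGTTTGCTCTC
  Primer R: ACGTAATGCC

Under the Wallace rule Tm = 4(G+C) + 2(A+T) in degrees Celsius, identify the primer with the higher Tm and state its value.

Primer F: A+T=9, G+C=6 → Tm = 2(9)+4(6) = 42°C
Primer R: A+T=5, G+C=5 → Tm = 2(5)+4(5) = 30°C
42°C vs 30°C → primer F is higher.

Primer F, 42°C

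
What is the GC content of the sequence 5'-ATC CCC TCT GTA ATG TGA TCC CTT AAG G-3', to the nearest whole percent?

46%

T=9, G=5, A=6, C=8
G+C = 5 + 8 = 13 out of 28 bases
%GC = 13/28 × 100 = 46.43% ≈ 46%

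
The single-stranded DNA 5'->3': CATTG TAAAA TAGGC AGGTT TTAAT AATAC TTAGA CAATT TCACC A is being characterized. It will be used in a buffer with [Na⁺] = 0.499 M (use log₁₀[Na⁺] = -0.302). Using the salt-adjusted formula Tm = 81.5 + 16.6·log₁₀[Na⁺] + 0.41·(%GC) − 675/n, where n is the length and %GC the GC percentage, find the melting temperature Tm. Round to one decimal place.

Length n = 46. Scanning the sequence gives C=7, A=18, T=15, G=6.
G+C = 13, so %GC = 13/46 × 100 = 28.261%
Salt term: 16.6 × (-0.302) = -5.013
GC term: 0.41 × 28.261 = 11.587; length term: −675/46 = −14.674
Tm = 81.5 + (-5.013) + 11.587 − 14.674 = 73.4 → 73.4°C

73.4°C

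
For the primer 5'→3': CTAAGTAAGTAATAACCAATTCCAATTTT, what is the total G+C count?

7

T=10, A=12, G=2, C=5
G+C = 2 + 5 = 7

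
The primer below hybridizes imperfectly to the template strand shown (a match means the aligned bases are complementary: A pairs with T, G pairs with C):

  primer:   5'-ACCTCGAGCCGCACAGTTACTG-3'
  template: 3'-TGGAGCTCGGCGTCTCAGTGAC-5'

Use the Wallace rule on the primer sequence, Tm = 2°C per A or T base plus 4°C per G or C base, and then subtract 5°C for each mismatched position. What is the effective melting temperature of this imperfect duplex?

Primer base counts: A=5, T=4, G=5, C=8 → A+T=9, G+C=13
Perfect-match Tm = 2(9) + 4(13) = 18 + 52 = 70°C
Mismatches (positions where the bases are not complementary): 2 (at positions 14, 18)
Effective Tm = 70 − 2×5 = 70 − 10 = 60°C

60°C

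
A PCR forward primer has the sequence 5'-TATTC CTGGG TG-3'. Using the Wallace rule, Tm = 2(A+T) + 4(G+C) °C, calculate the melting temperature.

36°C

C=2, A=1, G=4, T=5
AT pairs contribute 6, GC pairs contribute 6.
Tm = 2×6 + 4×6 = 36°C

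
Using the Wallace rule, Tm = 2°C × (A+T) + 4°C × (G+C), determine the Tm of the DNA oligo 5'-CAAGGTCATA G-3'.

C=2, G=3, T=2, A=4
A+T = 6, G+C = 5
Tm = 2×6 + 4×5 = 32°C

32°C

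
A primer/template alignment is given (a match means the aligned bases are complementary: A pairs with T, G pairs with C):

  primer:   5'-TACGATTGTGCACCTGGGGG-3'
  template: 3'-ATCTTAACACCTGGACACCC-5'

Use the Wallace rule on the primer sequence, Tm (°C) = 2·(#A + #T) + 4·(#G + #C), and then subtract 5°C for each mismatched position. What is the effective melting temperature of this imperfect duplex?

44°C

Primer base counts: A=3, T=5, G=8, C=4 → A+T=8, G+C=12
Perfect-match Tm = 2(8) + 4(12) = 16 + 48 = 64°C
Mismatches (positions where the bases are not complementary): 4 (at positions 3, 4, 11, 17)
Effective Tm = 64 − 4×5 = 64 − 20 = 44°C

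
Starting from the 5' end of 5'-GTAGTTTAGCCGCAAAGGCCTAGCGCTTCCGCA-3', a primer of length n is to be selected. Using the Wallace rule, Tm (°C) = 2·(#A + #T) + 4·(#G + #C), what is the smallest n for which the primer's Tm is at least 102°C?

n = 32

First 31 bases: GTAGTTTAGCCGCAAAGGCCTAGCGCTTCCG → Tm = 98°C (< 102°C)
First 32 bases: GTAGTTTAGCCGCAAAGGCCTAGCGCTTCCGC → Tm = 102°C (≥ 102°C)
Each additional base adds 2°C (A/T) or 4°C (G/C), so Tm is non-decreasing in n; n = 32 is the first length to reach 102°C.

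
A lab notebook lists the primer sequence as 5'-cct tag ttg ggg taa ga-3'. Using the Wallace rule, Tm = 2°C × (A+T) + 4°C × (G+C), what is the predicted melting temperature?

C=2, T=5, G=6, A=4
AT pairs contribute 9, GC pairs contribute 8.
Tm = 2×9 + 4×8 = 50°C

50°C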